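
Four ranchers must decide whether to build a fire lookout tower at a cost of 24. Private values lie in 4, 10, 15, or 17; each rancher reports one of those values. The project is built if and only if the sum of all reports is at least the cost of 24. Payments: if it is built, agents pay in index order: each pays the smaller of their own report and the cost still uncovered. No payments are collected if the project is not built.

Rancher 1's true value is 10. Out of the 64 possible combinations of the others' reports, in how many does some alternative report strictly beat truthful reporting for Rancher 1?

60

Others report (4, 4, 15): truth gives 0; report 4 gives 6 > 0. Violating.
Others report (4, 4, 17): truth gives 0; report 4 gives 6 > 0. Violating.
Others report (4, 10, 10): truth gives 0; report 4 gives 6 > 0. Violating.
Others report (4, 10, 15): truth gives 0; report 4 gives 6 > 0. Violating.
Others report (4, 4, 4): truth gives 0; no alternative beats it.
Others report (4, 4, 10): truth gives 0; no alternative beats it.
(Checking all 64 profiles: 60 have a profitable deviation, 4 do not.)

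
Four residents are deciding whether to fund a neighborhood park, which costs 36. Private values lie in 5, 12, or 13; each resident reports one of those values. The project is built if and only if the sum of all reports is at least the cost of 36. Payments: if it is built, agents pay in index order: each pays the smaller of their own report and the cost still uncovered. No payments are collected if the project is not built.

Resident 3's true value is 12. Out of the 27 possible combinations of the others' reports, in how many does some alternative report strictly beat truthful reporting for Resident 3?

Others report (5, 13, 13): truth gives 0; report 5 gives 7 > 0. Violating.
Others report (12, 12, 12): truth gives 0; report 5 gives 7 > 0. Violating.
Others report (12, 12, 13): truth gives 0; report 5 gives 7 > 0. Violating.
Others report (12, 13, 12): truth gives 1; report 5 gives 7 > 1. Violating.
Others report (5, 5, 5): truth gives 0; no alternative beats it.
Others report (5, 5, 12): truth gives 0; no alternative beats it.
(Checking all 27 profiles: 11 have a profitable deviation, 16 do not.)

11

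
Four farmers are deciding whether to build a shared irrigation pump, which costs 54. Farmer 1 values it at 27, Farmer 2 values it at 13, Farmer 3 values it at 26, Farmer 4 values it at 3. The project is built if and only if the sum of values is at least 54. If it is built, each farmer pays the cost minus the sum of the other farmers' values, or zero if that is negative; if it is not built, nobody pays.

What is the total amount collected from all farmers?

Total value 69 ≥ cost 54, so it is built.
Farmer 1: others sum to 42; max(0, 54 - 42) = 12.
Farmer 2: others sum to 56; max(0, 54 - 56) = 0.
Farmer 3: others sum to 43; max(0, 54 - 43) = 11.
Farmer 4: others sum to 66; max(0, 54 - 66) = 0.
Total collected = 12 + 0 + 11 + 0 = 23.

23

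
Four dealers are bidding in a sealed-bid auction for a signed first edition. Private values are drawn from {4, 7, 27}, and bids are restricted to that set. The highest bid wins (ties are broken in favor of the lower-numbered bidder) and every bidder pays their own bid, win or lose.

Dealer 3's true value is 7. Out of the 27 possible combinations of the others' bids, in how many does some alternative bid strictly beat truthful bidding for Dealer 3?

Others bid (4, 4, 27): truth gives -7; bid 4 gives -4 > -7. Violating.
Others bid (4, 7, 4): truth gives -7; bid 4 gives -4 > -7. Violating.
Others bid (4, 7, 7): truth gives -7; bid 4 gives -4 > -7. Violating.
Others bid (4, 7, 27): truth gives -7; bid 4 gives -4 > -7. Violating.
Others bid (4, 4, 4): truth gives 0; no alternative beats it.
Others bid (4, 4, 7): truth gives 0; no alternative beats it.
(Checking all 27 profiles: 25 have a profitable deviation, 2 do not.)

25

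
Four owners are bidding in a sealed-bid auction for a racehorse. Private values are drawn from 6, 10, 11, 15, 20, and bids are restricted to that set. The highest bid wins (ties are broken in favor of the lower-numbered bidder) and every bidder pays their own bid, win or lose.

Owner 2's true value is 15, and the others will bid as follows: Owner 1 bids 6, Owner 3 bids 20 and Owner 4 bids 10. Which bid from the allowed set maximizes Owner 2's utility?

20

Bid 6: loses but pays 6, utility -6.
Bid 10: loses but pays 10, utility -10.
Bid 11: loses but pays 11, utility -11.
Bid 15: loses but pays 15, utility -15.
Bid 20: wins, pays 20, utility 15 - 20 = -5.
The best choice is 20 with utility -5.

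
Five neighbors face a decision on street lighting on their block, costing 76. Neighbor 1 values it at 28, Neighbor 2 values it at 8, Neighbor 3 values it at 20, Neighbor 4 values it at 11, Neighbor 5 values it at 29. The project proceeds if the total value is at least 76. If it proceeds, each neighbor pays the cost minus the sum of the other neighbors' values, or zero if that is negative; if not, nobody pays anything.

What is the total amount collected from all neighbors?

17

Total value 96 ≥ cost 76, so it is built.
Neighbor 1: others sum to 68; max(0, 76 - 68) = 8.
Neighbor 2: others sum to 88; max(0, 76 - 88) = 0.
Neighbor 3: others sum to 76; max(0, 76 - 76) = 0.
Neighbor 4: others sum to 85; max(0, 76 - 85) = 0.
Neighbor 5: others sum to 67; max(0, 76 - 67) = 9.
Total collected = 8 + 0 + 0 + 0 + 9 = 17.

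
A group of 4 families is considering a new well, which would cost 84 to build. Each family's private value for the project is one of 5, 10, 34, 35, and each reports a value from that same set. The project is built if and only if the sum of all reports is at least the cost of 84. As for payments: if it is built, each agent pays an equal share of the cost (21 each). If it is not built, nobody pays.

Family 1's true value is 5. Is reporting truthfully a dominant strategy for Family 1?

Yes

Check each profile of the others' reports and compare truth against every alternative report.
Others report (5, 34, 35): truth gives 0, best alternative gives -16.
Others report (5, 35, 34): truth gives 0, best alternative gives -16.
Others report (5, 35, 35): truth gives 0, best alternative gives -16.
Others report (10, 34, 34): truth gives 0, best alternative gives -16.
Others report (34, 5, 35): truth gives 0, best alternative gives -16.
Others report (34, 10, 34): truth gives 0, best alternative gives -16.
(Remaining 58 profiles checked similarly; truth is weakly best in each.)
In every case the truthful report is at least as good as any alternative, so it is a dominant strategy.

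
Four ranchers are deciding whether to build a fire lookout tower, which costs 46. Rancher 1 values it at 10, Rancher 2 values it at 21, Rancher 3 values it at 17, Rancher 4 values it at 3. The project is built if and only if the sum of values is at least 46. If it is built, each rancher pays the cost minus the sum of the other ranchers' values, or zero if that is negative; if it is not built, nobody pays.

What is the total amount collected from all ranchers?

33

Total value 51 ≥ cost 46, so it is built.
Rancher 1: others sum to 41; max(0, 46 - 41) = 5.
Rancher 2: others sum to 30; max(0, 46 - 30) = 16.
Rancher 3: others sum to 34; max(0, 46 - 34) = 12.
Rancher 4: others sum to 48; max(0, 46 - 48) = 0.
Total collected = 5 + 16 + 12 + 0 = 33.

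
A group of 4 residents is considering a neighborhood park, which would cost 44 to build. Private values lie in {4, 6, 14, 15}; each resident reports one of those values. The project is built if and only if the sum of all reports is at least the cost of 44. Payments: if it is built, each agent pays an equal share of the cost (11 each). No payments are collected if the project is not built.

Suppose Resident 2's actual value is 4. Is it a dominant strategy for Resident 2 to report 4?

Yes

Check each profile of the others' reports and compare truth against every alternative report.
Others report (14, 14, 14): truth gives -7, best alternative gives -7.
Others report (14, 14, 15): truth gives -7, best alternative gives -7.
Others report (14, 15, 14): truth gives -7, best alternative gives -7.
Others report (14, 15, 15): truth gives -7, best alternative gives -7.
Others report (15, 14, 14): truth gives -7, best alternative gives -7.
Others report (15, 14, 15): truth gives -7, best alternative gives -7.
(Remaining 58 profiles checked similarly; truth is weakly best in each.)
In every case the truthful report is at least as good as any alternative, so it is a dominant strategy.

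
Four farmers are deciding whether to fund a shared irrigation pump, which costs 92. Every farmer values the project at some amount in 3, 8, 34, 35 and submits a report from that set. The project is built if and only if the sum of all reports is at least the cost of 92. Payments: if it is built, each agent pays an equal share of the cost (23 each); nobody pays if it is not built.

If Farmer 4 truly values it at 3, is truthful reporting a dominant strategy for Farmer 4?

Check each profile of the others' reports and compare truth against every alternative report.
Others report (34, 34, 34): truth gives -20, best alternative gives -20.
Others report (34, 34, 35): truth gives -20, best alternative gives -20.
Others report (34, 35, 34): truth gives -20, best alternative gives -20.
Others report (34, 35, 35): truth gives -20, best alternative gives -20.
Others report (35, 34, 34): truth gives -20, best alternative gives -20.
Others report (35, 34, 35): truth gives -20, best alternative gives -20.
(Remaining 58 profiles checked similarly; truth is weakly best in each.)
In every case the truthful report is at least as good as any alternative, so it is a dominant strategy.

Yes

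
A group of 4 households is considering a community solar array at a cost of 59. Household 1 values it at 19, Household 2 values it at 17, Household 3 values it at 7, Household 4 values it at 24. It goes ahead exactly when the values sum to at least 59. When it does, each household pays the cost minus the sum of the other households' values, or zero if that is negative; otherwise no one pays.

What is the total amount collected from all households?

Total value 67 ≥ cost 59, so it is built.
Household 1: others sum to 48; max(0, 59 - 48) = 11.
Household 2: others sum to 50; max(0, 59 - 50) = 9.
Household 3: others sum to 60; max(0, 59 - 60) = 0.
Household 4: others sum to 43; max(0, 59 - 43) = 16.
Total collected = 11 + 9 + 0 + 16 = 36.

36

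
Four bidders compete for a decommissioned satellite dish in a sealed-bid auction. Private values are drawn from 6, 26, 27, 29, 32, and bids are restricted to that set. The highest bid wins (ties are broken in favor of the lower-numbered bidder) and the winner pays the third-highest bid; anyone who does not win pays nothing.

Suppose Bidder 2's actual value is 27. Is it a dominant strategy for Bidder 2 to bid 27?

Consider the case where Bidder 1 bids 6, Bidder 3 bids 6 and Bidder 4 bids 29.
Truthful bid 27: loses, pays 0, utility 0.
Bid 29 instead: wins, pays 6, utility 27 - 6 = 21.
Since 21 > 0, bidding 29 is strictly better here, so truthful bidding is not dominant.

No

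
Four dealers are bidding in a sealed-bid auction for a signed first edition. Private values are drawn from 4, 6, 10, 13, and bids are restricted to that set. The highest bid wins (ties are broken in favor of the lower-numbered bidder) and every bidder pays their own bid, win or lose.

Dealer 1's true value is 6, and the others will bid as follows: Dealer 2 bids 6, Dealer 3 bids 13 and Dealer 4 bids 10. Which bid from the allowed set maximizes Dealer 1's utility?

4

Bid 4: loses but pays 4, utility -4.
Bid 6: loses but pays 6, utility -6.
Bid 10: loses but pays 10, utility -10.
Bid 13: wins, pays 13, utility 6 - 13 = -7.
The best choice is 4 with utility -4.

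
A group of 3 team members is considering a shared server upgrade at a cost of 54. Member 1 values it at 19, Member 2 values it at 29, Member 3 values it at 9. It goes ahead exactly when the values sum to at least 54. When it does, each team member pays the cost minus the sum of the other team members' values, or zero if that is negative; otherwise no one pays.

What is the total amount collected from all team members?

48

Total value 57 ≥ cost 54, so it is built.
Member 1: others sum to 38; max(0, 54 - 38) = 16.
Member 2: others sum to 28; max(0, 54 - 28) = 26.
Member 3: others sum to 48; max(0, 54 - 48) = 6.
Total collected = 16 + 26 + 6 = 48.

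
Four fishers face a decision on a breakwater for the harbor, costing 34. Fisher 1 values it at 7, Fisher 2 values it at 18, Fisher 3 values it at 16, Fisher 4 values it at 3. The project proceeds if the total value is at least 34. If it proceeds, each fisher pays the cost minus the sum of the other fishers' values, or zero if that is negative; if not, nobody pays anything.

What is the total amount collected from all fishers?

Total value 44 ≥ cost 34, so it is built.
Fisher 1: others sum to 37; max(0, 34 - 37) = 0.
Fisher 2: others sum to 26; max(0, 34 - 26) = 8.
Fisher 3: others sum to 28; max(0, 34 - 28) = 6.
Fisher 4: others sum to 41; max(0, 34 - 41) = 0.
Total collected = 0 + 8 + 6 + 0 = 14.

14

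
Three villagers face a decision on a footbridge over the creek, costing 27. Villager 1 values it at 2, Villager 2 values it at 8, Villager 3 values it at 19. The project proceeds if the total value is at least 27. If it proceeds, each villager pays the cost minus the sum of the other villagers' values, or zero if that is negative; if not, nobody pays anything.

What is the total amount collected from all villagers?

Total value 29 ≥ cost 27, so it is built.
Villager 1: others sum to 27; max(0, 27 - 27) = 0.
Villager 2: others sum to 21; max(0, 27 - 21) = 6.
Villager 3: others sum to 10; max(0, 27 - 10) = 17.
Total collected = 0 + 6 + 17 = 23.

23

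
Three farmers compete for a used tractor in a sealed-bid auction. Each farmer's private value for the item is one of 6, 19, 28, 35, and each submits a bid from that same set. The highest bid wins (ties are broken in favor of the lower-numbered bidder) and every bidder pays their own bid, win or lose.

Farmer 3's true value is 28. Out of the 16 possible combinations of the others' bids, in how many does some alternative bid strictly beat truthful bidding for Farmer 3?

13

Others bid (6, 6): truth gives 0; bid 19 gives 9 > 0. Violating.
Others bid (6, 28): truth gives -28; bid 6 gives -6 > -28. Violating.
Others bid (6, 35): truth gives -28; bid 6 gives -6 > -28. Violating.
Others bid (19, 28): truth gives -28; bid 6 gives -6 > -28. Violating.
Others bid (6, 19): truth gives 0; no alternative beats it.
Others bid (19, 6): truth gives 0; no alternative beats it.
(Checking all 16 profiles: 13 have a profitable deviation, 3 do not.)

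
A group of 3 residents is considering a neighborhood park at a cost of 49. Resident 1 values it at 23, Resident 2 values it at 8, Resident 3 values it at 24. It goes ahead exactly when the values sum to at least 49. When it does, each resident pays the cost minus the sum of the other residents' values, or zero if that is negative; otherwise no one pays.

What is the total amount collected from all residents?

Total value 55 ≥ cost 49, so it is built.
Resident 1: others sum to 32; max(0, 49 - 32) = 17.
Resident 2: others sum to 47; max(0, 49 - 47) = 2.
Resident 3: others sum to 31; max(0, 49 - 31) = 18.
Total collected = 17 + 2 + 18 = 37.

37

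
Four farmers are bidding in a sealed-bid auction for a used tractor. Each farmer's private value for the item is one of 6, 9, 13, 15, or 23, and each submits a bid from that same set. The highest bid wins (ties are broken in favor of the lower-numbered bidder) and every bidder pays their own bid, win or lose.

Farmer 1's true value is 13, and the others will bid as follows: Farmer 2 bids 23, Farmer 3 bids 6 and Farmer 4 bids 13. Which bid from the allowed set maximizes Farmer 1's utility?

Bid 6: loses but pays 6, utility -6.
Bid 9: loses but pays 9, utility -9.
Bid 13: loses but pays 13, utility -13.
Bid 15: loses but pays 15, utility -15.
Bid 23: wins, pays 23, utility 13 - 23 = -10.
The best choice is 6 with utility -6.

6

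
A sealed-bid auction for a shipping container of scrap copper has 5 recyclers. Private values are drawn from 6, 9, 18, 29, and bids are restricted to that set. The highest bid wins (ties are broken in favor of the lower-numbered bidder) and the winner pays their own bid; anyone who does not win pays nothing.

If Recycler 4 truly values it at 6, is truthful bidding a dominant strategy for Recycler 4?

Yes

Check each profile of the others' bids and compare truth against every alternative bid.
Others bid (6, 6, 6, 6): truth gives 0, best alternative gives -3.
Others bid (6, 6, 6, 9): truth gives 0, best alternative gives -3.
Others bid (6, 6, 6, 18): truth gives 0, best alternative gives 0.
Others bid (6, 6, 6, 29): truth gives 0, best alternative gives 0.
Others bid (6, 6, 9, 6): truth gives 0, best alternative gives 0.
Others bid (6, 6, 9, 9): truth gives 0, best alternative gives 0.
(Remaining 250 profiles checked similarly; truth is weakly best in each.)
In every case the truthful bid is at least as good as any alternative, so it is a dominant strategy.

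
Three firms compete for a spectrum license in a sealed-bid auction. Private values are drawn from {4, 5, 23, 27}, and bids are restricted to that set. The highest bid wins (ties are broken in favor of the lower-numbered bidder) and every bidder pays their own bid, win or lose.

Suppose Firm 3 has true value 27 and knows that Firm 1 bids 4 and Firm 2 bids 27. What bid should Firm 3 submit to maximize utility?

Bid 4: loses but pays 4, utility -4.
Bid 5: loses but pays 5, utility -5.
Bid 23: loses but pays 23, utility -23.
Bid 27: loses but pays 27, utility -27.
The best choice is 4 with utility -4.

4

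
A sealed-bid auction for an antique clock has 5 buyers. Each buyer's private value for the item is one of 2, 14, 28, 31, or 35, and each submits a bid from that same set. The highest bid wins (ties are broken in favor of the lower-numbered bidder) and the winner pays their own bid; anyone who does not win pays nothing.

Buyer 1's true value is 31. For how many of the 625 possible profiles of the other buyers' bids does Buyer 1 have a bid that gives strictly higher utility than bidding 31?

Others bid (2, 2, 2, 2): truth gives 0; bid 2 gives 29 > 0. Violating.
Others bid (2, 2, 2, 14): truth gives 0; bid 14 gives 17 > 0. Violating.
Others bid (2, 2, 2, 28): truth gives 0; bid 28 gives 3 > 0. Violating.
Others bid (2, 2, 14, 2): truth gives 0; bid 14 gives 17 > 0. Violating.
Others bid (2, 2, 2, 31): truth gives 0; no alternative beats it.
Others bid (2, 2, 2, 35): truth gives 0; no alternative beats it.
(Checking all 625 profiles: 81 have a profitable deviation, 544 do not.)

81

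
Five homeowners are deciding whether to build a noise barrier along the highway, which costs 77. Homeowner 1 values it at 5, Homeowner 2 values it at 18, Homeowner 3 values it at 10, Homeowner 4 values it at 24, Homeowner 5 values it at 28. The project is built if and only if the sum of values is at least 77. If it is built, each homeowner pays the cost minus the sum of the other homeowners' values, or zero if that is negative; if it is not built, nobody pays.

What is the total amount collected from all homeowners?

48

Total value 85 ≥ cost 77, so it is built.
Homeowner 1: others sum to 80; max(0, 77 - 80) = 0.
Homeowner 2: others sum to 67; max(0, 77 - 67) = 10.
Homeowner 3: others sum to 75; max(0, 77 - 75) = 2.
Homeowner 4: others sum to 61; max(0, 77 - 61) = 16.
Homeowner 5: others sum to 57; max(0, 77 - 57) = 20.
Total collected = 0 + 10 + 2 + 16 + 20 = 48.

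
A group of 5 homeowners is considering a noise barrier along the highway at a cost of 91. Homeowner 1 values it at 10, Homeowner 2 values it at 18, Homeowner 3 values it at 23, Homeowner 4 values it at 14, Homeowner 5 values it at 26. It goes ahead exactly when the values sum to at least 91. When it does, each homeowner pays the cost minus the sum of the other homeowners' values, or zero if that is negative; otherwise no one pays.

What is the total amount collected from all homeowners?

91

Total value 91 ≥ cost 91, so it is built.
Homeowner 1: others sum to 81; max(0, 91 - 81) = 10.
Homeowner 2: others sum to 73; max(0, 91 - 73) = 18.
Homeowner 3: others sum to 68; max(0, 91 - 68) = 23.
Homeowner 4: others sum to 77; max(0, 91 - 77) = 14.
Homeowner 5: others sum to 65; max(0, 91 - 65) = 26.
Total collected = 10 + 18 + 23 + 14 + 26 = 91.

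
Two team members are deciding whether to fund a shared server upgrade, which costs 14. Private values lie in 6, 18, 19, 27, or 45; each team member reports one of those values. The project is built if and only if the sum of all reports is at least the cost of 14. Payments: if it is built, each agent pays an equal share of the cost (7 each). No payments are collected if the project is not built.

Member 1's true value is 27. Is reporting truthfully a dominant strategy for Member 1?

Check each profile of the others' reports and compare truth against every alternative report.
Others report (6): truth gives 20, best alternative gives 20.
Others report (18): truth gives 20, best alternative gives 20.
Others report (19): truth gives 20, best alternative gives 20.
Others report (27): truth gives 20, best alternative gives 20.
Others report (45): truth gives 20, best alternative gives 20.
In every case the truthful report is at least as good as any alternative, so it is a dominant strategy.

Yes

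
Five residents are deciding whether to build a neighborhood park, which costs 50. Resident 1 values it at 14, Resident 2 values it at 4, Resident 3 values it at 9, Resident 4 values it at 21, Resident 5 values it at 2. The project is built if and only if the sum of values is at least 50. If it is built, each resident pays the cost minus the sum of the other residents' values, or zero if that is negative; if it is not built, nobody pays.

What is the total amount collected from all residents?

50

Total value 50 ≥ cost 50, so it is built.
Resident 1: others sum to 36; max(0, 50 - 36) = 14.
Resident 2: others sum to 46; max(0, 50 - 46) = 4.
Resident 3: others sum to 41; max(0, 50 - 41) = 9.
Resident 4: others sum to 29; max(0, 50 - 29) = 21.
Resident 5: others sum to 48; max(0, 50 - 48) = 2.
Total collected = 14 + 4 + 9 + 21 + 2 = 50.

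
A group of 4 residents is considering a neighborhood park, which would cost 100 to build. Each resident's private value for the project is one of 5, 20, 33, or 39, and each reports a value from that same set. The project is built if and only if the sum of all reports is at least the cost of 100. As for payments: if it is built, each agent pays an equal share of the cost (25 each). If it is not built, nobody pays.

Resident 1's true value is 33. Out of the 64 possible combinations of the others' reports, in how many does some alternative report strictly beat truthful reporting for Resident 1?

6

Others report (5, 20, 39): truth gives 0; report 39 gives 8 > 0. Violating.
Others report (5, 39, 20): truth gives 0; report 39 gives 8 > 0. Violating.
Others report (20, 5, 39): truth gives 0; report 39 gives 8 > 0. Violating.
Others report (20, 39, 5): truth gives 0; report 39 gives 8 > 0. Violating.
Others report (5, 5, 5): truth gives 0; no alternative beats it.
Others report (5, 5, 20): truth gives 0; no alternative beats it.
(Checking all 64 profiles: 6 have a profitable deviation, 58 do not.)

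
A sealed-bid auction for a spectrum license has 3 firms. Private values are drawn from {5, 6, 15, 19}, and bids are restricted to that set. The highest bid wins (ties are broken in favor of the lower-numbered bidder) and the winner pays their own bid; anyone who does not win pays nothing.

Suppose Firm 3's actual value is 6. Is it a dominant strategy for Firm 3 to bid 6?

Yes

Check each profile of the others' bids and compare truth against every alternative bid.
Others bid (5, 5): truth gives 0, best alternative gives 0.
Others bid (5, 6): truth gives 0, best alternative gives 0.
Others bid (5, 15): truth gives 0, best alternative gives 0.
Others bid (5, 19): truth gives 0, best alternative gives 0.
Others bid (6, 5): truth gives 0, best alternative gives 0.
Others bid (6, 6): truth gives 0, best alternative gives 0.
(Remaining 10 profiles checked similarly; truth is weakly best in each.)
In every case the truthful bid is at least as good as any alternative, so it is a dominant strategy.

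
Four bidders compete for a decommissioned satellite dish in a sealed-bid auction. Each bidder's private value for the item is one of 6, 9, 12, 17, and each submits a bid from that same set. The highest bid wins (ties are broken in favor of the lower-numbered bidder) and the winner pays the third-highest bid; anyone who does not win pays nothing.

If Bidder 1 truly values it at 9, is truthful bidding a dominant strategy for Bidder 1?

No

Consider the case where Bidder 2 bids 6, Bidder 3 bids 6 and Bidder 4 bids 12.
Truthful bid 9: loses, pays 0, utility 0.
Bid 12 instead: wins, pays 6, utility 9 - 6 = 3.
Since 3 > 0, bidding 12 is strictly better here, so truthful bidding is not dominant.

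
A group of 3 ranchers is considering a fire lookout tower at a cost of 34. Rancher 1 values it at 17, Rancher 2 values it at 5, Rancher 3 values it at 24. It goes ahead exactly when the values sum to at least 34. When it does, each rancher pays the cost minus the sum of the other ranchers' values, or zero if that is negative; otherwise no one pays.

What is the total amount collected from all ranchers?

17

Total value 46 ≥ cost 34, so it is built.
Rancher 1: others sum to 29; max(0, 34 - 29) = 5.
Rancher 2: others sum to 41; max(0, 34 - 41) = 0.
Rancher 3: others sum to 22; max(0, 34 - 22) = 12.
Total collected = 5 + 0 + 12 = 17.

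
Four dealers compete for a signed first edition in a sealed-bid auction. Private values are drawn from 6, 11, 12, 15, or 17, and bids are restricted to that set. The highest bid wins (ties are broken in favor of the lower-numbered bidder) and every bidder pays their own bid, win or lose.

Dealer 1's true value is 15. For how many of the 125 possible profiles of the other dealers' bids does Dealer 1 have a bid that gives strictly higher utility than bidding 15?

88

Others bid (6, 6, 6): truth gives 0; bid 6 gives 9 > 0. Violating.
Others bid (6, 6, 11): truth gives 0; bid 11 gives 4 > 0. Violating.
Others bid (6, 6, 12): truth gives 0; bid 12 gives 3 > 0. Violating.
Others bid (6, 6, 17): truth gives -15; bid 17 gives -2 > -15. Violating.
Others bid (6, 6, 15): truth gives 0; no alternative beats it.
Others bid (6, 11, 15): truth gives 0; no alternative beats it.
(Checking all 125 profiles: 88 have a profitable deviation, 37 do not.)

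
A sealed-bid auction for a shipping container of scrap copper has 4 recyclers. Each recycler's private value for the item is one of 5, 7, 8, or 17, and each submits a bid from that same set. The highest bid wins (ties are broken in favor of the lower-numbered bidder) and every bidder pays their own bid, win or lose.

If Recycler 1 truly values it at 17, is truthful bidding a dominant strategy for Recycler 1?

No

Consider the case where Recycler 2 bids 5, Recycler 3 bids 5 and Recycler 4 bids 5.
Truthful bid 17: wins, pays 17, utility 17 - 17 = 0.
Bid 5 instead: wins, pays 5, utility 17 - 5 = 12.
Since 12 > 0, bidding 5 is strictly better here, so truthful bidding is not dominant.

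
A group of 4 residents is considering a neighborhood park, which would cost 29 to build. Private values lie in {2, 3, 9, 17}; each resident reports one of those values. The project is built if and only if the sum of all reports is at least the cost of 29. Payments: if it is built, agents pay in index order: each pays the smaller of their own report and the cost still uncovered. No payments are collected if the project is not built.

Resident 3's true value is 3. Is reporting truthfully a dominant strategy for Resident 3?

No

Consider the case where Resident 1 reports 2, Resident 2 reports 9 and Resident 4 reports 17.
Truthful report 3: project built, pays 3, utility 3 - 3 = 0.
Report 2 instead: project built, pays 2, utility 3 - 2 = 1.
Since 1 > 0, reporting 2 is strictly better here, so truthful reporting is not dominant.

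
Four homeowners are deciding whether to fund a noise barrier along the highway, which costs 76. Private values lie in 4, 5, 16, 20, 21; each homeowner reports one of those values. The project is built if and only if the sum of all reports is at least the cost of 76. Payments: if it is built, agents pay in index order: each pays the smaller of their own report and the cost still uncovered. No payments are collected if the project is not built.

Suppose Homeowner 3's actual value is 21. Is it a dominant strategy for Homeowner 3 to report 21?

Consider the case where Homeowner 1 reports 16, Homeowner 2 reports 20 and Homeowner 4 reports 20.
Truthful report 21: project built, pays 21, utility 21 - 21 = 0.
Report 20 instead: project built, pays 20, utility 21 - 20 = 1.
Since 1 > 0, reporting 20 is strictly better here, so truthful reporting is not dominant.

No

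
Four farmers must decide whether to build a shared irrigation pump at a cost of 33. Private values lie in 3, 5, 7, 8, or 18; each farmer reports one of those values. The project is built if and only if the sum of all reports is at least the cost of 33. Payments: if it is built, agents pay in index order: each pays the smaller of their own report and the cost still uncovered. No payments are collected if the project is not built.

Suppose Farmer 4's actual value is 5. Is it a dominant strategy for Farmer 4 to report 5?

Yes

Check each profile of the others' reports and compare truth against every alternative report.
Others report (3, 18, 18): truth gives 5, best alternative gives 5.
Others report (5, 18, 18): truth gives 5, best alternative gives 5.
Others report (7, 8, 18): truth gives 5, best alternative gives 5.
Others report (7, 18, 8): truth gives 5, best alternative gives 5.
Others report (7, 18, 18): truth gives 5, best alternative gives 5.
Others report (8, 7, 18): truth gives 5, best alternative gives 5.
(Remaining 119 profiles checked similarly; truth is weakly best in each.)
In every case the truthful report is at least as good as any alternative, so it is a dominant strategy.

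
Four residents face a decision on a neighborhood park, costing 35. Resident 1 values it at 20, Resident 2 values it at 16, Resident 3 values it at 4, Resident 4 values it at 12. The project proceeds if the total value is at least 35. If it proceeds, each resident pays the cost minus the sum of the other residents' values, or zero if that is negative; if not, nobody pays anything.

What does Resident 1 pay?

3

Total value 52 ≥ cost 35, so the project is built.
The other residents' values sum to 32.
Cost minus that sum is 35 - 32 = 3.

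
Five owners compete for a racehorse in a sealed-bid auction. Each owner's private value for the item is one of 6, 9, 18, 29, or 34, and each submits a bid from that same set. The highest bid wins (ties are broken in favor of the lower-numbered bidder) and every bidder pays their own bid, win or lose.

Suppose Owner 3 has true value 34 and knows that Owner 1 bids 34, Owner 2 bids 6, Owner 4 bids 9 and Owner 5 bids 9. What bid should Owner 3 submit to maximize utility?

Bid 6: loses but pays 6, utility -6.
Bid 9: loses but pays 9, utility -9.
Bid 18: loses but pays 18, utility -18.
Bid 29: loses but pays 29, utility -29.
Bid 34: loses but pays 34, utility -34.
The best choice is 6 with utility -6.

6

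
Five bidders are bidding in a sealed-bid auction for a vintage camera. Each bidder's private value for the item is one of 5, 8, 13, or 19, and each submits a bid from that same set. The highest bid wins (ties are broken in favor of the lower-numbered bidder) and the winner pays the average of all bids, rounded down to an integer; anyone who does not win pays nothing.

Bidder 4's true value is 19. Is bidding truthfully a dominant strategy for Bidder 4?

No

Consider the case where Bidder 1 bids 5, Bidder 2 bids 5, Bidder 3 bids 5 and Bidder 5 bids 5.
Truthful bid 19: wins, pays 7, utility 19 - 7 = 12.
Bid 8 instead: wins, pays 5, utility 19 - 5 = 14.
Since 14 > 12, bidding 8 is strictly better here, so truthful bidding is not dominant.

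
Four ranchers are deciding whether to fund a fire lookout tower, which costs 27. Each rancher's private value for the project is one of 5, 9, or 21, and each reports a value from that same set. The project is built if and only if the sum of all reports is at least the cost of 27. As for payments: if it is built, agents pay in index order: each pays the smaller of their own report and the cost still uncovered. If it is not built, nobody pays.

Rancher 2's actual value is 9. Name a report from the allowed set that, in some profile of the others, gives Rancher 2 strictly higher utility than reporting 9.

Suppose Rancher 1 reports 5, Rancher 3 reports 5 and Rancher 4 reports 21.
Report 9: project built, pays 9, utility 9 - 9 = 0.
Report 5: project built, pays 5, utility 9 - 5 = 4.
So reporting 5 beats truth here (4 > 0).

5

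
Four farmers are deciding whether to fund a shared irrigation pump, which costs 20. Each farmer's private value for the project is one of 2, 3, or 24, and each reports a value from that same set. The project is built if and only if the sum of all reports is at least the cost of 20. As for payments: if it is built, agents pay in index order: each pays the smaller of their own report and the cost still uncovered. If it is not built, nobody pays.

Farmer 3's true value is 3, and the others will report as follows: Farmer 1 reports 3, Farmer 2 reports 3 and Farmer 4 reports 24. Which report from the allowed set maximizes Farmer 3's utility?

2

Report 2: project built, pays 2, utility 3 - 2 = 1.
Report 3: project built, pays 3, utility 3 - 3 = 0.
Report 24: project built, pays 14, utility 3 - 14 = -11.
The best choice is 2 with utility 1.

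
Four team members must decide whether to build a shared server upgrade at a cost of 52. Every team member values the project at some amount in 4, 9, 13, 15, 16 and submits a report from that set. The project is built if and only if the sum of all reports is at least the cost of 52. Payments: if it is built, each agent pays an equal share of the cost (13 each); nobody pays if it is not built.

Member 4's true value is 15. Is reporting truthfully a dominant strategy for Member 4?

No

Consider the case where Member 1 reports 4, Member 2 reports 16 and Member 3 reports 16.
Truthful report 15: project not built, utility 0.
Report 16 instead: project built, pays 13, utility 15 - 13 = 2.
Since 2 > 0, reporting 16 is strictly better here, so truthful reporting is not dominant.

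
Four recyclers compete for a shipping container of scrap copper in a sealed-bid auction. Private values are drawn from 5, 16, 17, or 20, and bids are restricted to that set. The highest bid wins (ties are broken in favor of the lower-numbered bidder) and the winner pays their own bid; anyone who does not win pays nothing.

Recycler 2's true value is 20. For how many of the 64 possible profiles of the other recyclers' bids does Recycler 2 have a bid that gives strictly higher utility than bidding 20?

18

Others bid (5, 5, 5): truth gives 0; bid 16 gives 4 > 0. Violating.
Others bid (5, 5, 16): truth gives 0; bid 16 gives 4 > 0. Violating.
Others bid (5, 5, 17): truth gives 0; bid 17 gives 3 > 0. Violating.
Others bid (5, 16, 5): truth gives 0; bid 16 gives 4 > 0. Violating.
Others bid (5, 5, 20): truth gives 0; no alternative beats it.
Others bid (5, 16, 20): truth gives 0; no alternative beats it.
(Checking all 64 profiles: 18 have a profitable deviation, 46 do not.)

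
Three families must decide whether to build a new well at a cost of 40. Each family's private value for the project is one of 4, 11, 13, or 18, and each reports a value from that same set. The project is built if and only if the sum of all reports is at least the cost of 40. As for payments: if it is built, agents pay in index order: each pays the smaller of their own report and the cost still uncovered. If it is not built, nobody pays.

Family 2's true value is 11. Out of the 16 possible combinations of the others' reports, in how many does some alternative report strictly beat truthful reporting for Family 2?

1

Others report (18, 18): truth gives 0; report 4 gives 7 > 0. Violating.
Others report (4, 4): truth gives 0; no alternative beats it.
Others report (4, 11): truth gives 0; no alternative beats it.
(Checking all 16 profiles: 1 has a profitable deviation, 15 do not.)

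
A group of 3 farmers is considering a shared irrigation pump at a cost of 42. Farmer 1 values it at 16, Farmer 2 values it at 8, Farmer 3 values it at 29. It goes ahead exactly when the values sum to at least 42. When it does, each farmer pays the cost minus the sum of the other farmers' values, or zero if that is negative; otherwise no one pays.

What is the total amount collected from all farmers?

Total value 53 ≥ cost 42, so it is built.
Farmer 1: others sum to 37; max(0, 42 - 37) = 5.
Farmer 2: others sum to 45; max(0, 42 - 45) = 0.
Farmer 3: others sum to 24; max(0, 42 - 24) = 18.
Total collected = 5 + 0 + 18 = 23.

23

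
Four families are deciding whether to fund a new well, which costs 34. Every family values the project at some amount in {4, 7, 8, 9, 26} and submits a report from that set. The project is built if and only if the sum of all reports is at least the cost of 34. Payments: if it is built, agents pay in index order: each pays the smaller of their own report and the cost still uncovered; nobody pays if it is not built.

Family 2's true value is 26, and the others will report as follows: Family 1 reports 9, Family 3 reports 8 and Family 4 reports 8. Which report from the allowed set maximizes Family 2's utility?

Report 4: project not built, utility 0.
Report 7: project not built, utility 0.
Report 8: project not built, utility 0.
Report 9: project built, pays 9, utility 26 - 9 = 17.
Report 26: project built, pays 25, utility 26 - 25 = 1.
The best choice is 9 with utility 17.

9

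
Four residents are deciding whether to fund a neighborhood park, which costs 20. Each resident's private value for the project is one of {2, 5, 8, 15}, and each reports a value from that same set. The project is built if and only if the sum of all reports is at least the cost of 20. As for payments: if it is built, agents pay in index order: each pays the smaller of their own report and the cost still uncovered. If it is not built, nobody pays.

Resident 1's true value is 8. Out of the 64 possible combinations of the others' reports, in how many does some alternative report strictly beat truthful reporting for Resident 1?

Others report (2, 2, 15): truth gives 0; report 2 gives 6 > 0. Violating.
Others report (2, 5, 8): truth gives 0; report 5 gives 3 > 0. Violating.
Others report (2, 5, 15): truth gives 0; report 2 gives 6 > 0. Violating.
Others report (2, 8, 5): truth gives 0; report 5 gives 3 > 0. Violating.
Others report (2, 2, 2): truth gives 0; no alternative beats it.
Others report (2, 2, 5): truth gives 0; no alternative beats it.
(Checking all 64 profiles: 54 have a profitable deviation, 10 do not.)

54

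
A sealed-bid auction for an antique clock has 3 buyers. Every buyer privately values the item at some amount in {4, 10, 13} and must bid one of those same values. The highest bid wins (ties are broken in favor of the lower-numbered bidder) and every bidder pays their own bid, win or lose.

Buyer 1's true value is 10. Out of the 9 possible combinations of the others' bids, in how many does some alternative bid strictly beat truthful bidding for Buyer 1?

6

Others bid (4, 4): truth gives 0; bid 4 gives 6 > 0. Violating.
Others bid (4, 13): truth gives -10; bid 13 gives -3 > -10. Violating.
Others bid (10, 13): truth gives -10; bid 13 gives -3 > -10. Violating.
Others bid (13, 4): truth gives -10; bid 13 gives -3 > -10. Violating.
Others bid (4, 10): truth gives 0; no alternative beats it.
Others bid (10, 4): truth gives 0; no alternative beats it.
(Checking all 9 profiles: 6 have a profitable deviation, 3 do not.)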